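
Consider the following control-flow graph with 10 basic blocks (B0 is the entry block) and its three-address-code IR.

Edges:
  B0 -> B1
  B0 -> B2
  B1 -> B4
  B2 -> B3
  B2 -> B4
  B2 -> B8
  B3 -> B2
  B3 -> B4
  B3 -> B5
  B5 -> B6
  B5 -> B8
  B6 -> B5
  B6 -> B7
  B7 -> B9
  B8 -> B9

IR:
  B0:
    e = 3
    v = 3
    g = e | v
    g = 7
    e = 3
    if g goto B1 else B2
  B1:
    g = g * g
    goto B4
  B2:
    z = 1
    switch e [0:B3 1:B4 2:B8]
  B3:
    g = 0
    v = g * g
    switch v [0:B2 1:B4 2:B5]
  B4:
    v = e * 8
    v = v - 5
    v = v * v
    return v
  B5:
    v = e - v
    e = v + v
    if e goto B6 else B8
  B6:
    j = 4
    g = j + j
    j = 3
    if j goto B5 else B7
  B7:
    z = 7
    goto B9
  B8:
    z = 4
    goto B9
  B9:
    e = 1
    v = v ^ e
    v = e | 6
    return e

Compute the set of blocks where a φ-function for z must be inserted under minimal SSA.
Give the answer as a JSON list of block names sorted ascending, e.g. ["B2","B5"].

Answer: ["B2", "B4", "B9"]

Analysis:
idom tree: B1←B0 B2←B0 B3←B2 B4←B0 B5←B3 B6←B5 B7←B6 B8←B2 B9←B2
Join-block Dom:
  B2: preds {B0,B3}: {B0} ∩ {B0,B2,B3} = {B0}; idom=B0
  B4: preds {B1,B2,B3}: {B0,B1} ∩ {B0,B2} ∩ {B0,B2,B3} = {B0}; idom=B0
  B5: preds {B3,B6}: {B0,B2,B3} ∩ {B0,B2,B3,B5,B6} = {B0,B2,B3}; idom=B3
  B8: preds {B2,B5}: {B0,B2} ∩ {B0,B2,B3,B5} = {B0,B2}; idom=B2
  B9: preds {B7,B8}: {B0,B2,B3,B5,B6,B7} ∩ {B0,B2,B8} = {B0,B2}; idom=B2

DF walk-up:
  B2←B0: walk · to B0
  B2←B3: walk B3→B2 to B0
  B4←B1: walk B1 to B0
  B4←B2: walk B2 to B0
  B4←B3: walk B3→B2 to B0
  B5←B3: walk · to B3
  B5←B6: walk B6→B5 to B3
  B8←B2: walk · to B2
  B8←B5: walk B5→B3 to B2
  B9←B7: walk B7→B6→B5→B3 to B2
  B9←B8: walk B8 to B2
  DF(B0)=∅
  DF(B1)={B4}
  DF(B2)={B2,B4}
  DF(B3)={B2,B4,B8,B9}
  DF(B4)=∅
  DF(B5)={B5,B8,B9}
  DF(B6)={B5,B9}
  DF(B7)={B9}
  DF(B8)={B9}
  DF(B9)=∅

φ for z: defs {B2,B7,B8}
  DF⁺ = {B2,B4,B9}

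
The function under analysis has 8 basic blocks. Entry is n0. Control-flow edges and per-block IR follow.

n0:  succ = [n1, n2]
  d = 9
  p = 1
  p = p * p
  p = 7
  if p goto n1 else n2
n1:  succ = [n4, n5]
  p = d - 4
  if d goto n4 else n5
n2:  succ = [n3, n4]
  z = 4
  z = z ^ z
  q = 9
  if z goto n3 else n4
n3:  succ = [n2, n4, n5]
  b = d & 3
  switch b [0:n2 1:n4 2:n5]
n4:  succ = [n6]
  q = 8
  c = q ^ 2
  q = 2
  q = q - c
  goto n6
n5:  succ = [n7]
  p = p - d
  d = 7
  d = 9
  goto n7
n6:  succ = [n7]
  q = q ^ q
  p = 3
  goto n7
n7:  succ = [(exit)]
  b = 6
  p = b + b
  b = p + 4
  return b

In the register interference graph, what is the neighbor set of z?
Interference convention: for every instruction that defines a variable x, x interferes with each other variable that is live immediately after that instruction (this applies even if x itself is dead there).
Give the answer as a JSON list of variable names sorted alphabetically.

Per-block:
  n0 def {d,p} use ∅
  n1 def {p} use {d}
  n2 def {q,z} use ∅
  n3 def {b} use {d}
  n4 def {c,q} use ∅
  n5 def {d,p} use {d,p}
  n6 def {p,q} use {q}
  n7 def {b,p} use ∅

Backward fixpoint:
  live n0: ∅→{d,p}
  live n1: {d}→{d,p}
  live n2: {d,p}→{d,p}
  live n3: {d,p}→{d,p}
  live n4: ∅→{q}
  live n5: {d,p}→∅
  live n6: {q}→∅
  live n7: ∅→∅

Interference:
  b↔{d,p}
  c↔{q}
  d↔{b,p,q,z}
  p↔{b,d,q,z}
  q↔{c,d,p,z}
  z↔{d,p,q}

N(z) = ["d", "p", "q"]

Answer: ["d", "p", "q"]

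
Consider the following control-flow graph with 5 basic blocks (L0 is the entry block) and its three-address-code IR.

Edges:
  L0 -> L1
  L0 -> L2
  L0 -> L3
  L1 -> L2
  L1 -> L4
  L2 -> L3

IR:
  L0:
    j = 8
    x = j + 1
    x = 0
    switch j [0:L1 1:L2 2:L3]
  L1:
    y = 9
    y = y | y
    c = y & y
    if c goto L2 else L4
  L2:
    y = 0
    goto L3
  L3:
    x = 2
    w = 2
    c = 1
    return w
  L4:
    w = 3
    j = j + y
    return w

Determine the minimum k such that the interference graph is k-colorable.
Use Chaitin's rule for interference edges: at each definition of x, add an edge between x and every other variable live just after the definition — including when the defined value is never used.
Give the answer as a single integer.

Answer: 4

Derivation:
Block summaries:
  L0: {j,x} / ∅
  L1: {c,y} / ∅
  L2: {y} / ∅
  L3: {c,w,x} / ∅
  L4: {j,w} / {j,y}

Live sets:
  L0: in=∅ out={j}
  L1: in={j} out={j,y}
  L2: in=∅ out=∅
  L3: in=∅ out=∅
  L4: in={j,y} out=∅

Conflict graph:
  c: {j,w,y}
  j: {c,w,x,y}
  w: {c,j,y}
  x: {j}
  y: {c,j,w}

Registers:
  lower bound: {c,j,w,y} mutually conflict ⇒ χ ≥ 4
  assign c→R1 j→R0 w→R2 x→R1 y→R3 — no edge inside a register ⇒ χ ≤ 4
  χ = 4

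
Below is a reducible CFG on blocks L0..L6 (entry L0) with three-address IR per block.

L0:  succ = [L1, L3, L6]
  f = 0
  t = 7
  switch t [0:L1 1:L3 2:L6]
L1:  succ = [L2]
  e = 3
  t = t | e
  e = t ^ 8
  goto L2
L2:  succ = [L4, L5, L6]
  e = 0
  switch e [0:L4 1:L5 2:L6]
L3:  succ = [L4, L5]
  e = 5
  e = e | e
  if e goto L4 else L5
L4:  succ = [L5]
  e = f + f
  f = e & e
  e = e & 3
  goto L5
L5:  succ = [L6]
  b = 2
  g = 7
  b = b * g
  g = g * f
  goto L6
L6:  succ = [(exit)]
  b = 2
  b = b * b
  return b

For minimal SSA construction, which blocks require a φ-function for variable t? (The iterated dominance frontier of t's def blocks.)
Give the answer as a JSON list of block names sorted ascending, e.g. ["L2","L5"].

idom tree: L1←L0 L2←L1 L3←L0 L4←L0 L5←L0 L6←L0
Dom at joins:
  L4: preds {L2,L3}: {L0,L1,L2} ∩ {L0,L3} = {L0}; idom=L0
  L5: preds {L2,L3,L4}: {L0,L1,L2} ∩ {L0,L3} ∩ {L0,L4} = {L0}; idom=L0
  L6: preds {L0,L2,L5}: {L0} ∩ {L0,L1,L2} ∩ {L0,L5} = {L0}; idom=L0

DF derivation:
  L4←L2: walk L2→L1 to L0
  L4←L3: walk L3 to L0
  L5←L2: walk L2→L1 to L0
  L5←L3: walk L3 to L0
  L5←L4: walk L4 to L0
  L6←L0: walk · to L0
  L6←L2: walk L2→L1 to L0
  L6←L5: walk L5 to L0
  L0: DF=∅
  L1: DF={L4,L5,L6}
  L2: DF={L4,L5,L6}
  L3: DF={L4,L5}
  L4: DF={L5}
  L5: DF={L6}
  L6: DF=∅

φ for t: defs {L0,L1}
  DF⁺ = {L4,L5,L6}

Answer: ["L4", "L5", "L6"]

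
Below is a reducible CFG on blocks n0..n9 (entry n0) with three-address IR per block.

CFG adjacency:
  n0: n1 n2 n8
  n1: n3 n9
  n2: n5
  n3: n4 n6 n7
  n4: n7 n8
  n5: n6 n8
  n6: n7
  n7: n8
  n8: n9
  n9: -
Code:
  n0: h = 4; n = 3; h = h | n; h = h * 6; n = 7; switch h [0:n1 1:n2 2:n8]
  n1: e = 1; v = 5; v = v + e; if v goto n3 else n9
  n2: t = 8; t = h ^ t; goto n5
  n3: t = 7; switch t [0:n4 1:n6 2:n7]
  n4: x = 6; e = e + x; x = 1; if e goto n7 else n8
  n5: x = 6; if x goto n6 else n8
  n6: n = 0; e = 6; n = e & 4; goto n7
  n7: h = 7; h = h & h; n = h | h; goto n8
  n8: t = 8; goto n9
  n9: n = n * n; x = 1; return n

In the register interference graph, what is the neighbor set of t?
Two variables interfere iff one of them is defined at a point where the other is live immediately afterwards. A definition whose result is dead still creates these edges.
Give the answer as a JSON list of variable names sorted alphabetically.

Answer: ["e", "h", "n"]

Derivation:
Block summaries:
  n0 def {h,n} use ∅
  n1 def {e,v} use ∅
  n2 def {t} use {h}
  n3 def {t} use ∅
  n4 def {e,x} use {e}
  n5 def {x} use ∅
  n6 def {e,n} use ∅
  n7 def {h,n} use ∅
  n8 def {t} use ∅
  n9 def {n,x} use {n}

Backward fixpoint:
  n0 li=∅ lo={h,n}
  n1 li={n} lo={e,n}
  n2 li={h,n} lo={n}
  n3 li={e,n} lo={e,n}
  n4 li={e,n} lo={n}
  n5 li={n} lo={n}
  n6 li=∅ lo=∅
  n7 li=∅ lo={n}
  n8 li={n} lo={n}
  n9 li={n} lo=∅

Conflict graph:
  e: {n,t,v,x}
  h: {n,t}
  n: {e,h,t,v,x}
  t: {e,h,n}
  v: {e,n}
  x: {e,n}

N(t) = ["e", "h", "n"]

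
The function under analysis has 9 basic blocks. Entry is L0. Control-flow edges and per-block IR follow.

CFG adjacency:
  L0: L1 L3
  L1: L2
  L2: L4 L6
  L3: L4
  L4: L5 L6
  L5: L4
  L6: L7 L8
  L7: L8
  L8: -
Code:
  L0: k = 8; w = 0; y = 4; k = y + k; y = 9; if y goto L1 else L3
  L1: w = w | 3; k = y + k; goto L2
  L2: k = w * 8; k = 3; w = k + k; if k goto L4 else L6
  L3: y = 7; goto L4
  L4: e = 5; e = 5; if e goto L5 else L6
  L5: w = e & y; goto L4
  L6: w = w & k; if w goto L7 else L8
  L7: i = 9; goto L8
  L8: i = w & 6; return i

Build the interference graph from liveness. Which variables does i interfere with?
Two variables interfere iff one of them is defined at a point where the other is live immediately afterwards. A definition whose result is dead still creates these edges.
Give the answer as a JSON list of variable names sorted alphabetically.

Block summaries:
  L0: def={k,w,y} ue=∅
  L1: def={k,w} ue={k,w,y}
  L2: def={k,w} ue={w}
  L3: def={y} ue=∅
  L4: def={e} ue=∅
  L5: def={w} ue={e,y}
  L6: def={w} ue={k,w}
  L7: def={i} ue=∅
  L8: def={i} ue={w}

Live sets:
  live L0: ∅→{k,w,y}
  live L1: {k,w,y}→{w,y}
  live L2: {w,y}→{k,w,y}
  live L3: {k,w}→{k,w,y}
  live L4: {k,w,y}→{e,k,w,y}
  live L5: {e,k,y}→{k,w,y}
  live L6: {k,w}→{w}
  live L7: {w}→{w}
  live L8: {w}→∅

Interference:
  e — {k,w,y}
  i — {w}
  k — {e,w,y}
  w — {e,i,k,y}
  y — {e,k,w}

N(i) = ["w"]

Answer: ["w"]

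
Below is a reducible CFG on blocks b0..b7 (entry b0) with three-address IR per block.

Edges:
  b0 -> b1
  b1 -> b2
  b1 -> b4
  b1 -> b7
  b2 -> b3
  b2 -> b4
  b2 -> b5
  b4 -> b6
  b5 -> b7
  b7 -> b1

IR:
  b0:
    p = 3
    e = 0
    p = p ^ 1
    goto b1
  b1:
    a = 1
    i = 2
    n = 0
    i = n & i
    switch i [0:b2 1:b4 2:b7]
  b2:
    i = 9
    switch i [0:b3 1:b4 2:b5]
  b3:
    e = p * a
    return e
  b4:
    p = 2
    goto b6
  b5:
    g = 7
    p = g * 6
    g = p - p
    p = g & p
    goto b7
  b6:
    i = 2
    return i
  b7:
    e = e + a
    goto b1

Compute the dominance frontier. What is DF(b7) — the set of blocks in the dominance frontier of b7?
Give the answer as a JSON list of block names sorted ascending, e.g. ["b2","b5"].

idom tree: b1←b0 b2←b1 b3←b2 b4←b1 b5←b2 b6←b4 b7←b1
Join-block Dom:
  b1: preds {b0,b7}: {b0} ∩ {b0,b1,b7} = {b0}; idom=b0
  b4: preds {b1,b2}: {b0,b1} ∩ {b0,b1,b2} = {b0,b1}; idom=b1
  b7: preds {b1,b5}: {b0,b1} ∩ {b0,b1,b2,b5} = {b0,b1}; idom=b1

DF derivation:
  b1←b0: walk · to b0
  b1←b7: walk b7→b1 to b0
  b4←b1: walk · to b1
  b4←b2: walk b2 to b1
  b7←b1: walk · to b1
  b7←b5: walk b5→b2 to b1
  b0 → ∅
  b1 → {b1}
  b2 → {b4,b7}
  b3 → ∅
  b4 → ∅
  b5 → {b7}
  b6 → ∅
  b7 → {b1}

DF(b7) = ["b1"]

Answer: ["b1"]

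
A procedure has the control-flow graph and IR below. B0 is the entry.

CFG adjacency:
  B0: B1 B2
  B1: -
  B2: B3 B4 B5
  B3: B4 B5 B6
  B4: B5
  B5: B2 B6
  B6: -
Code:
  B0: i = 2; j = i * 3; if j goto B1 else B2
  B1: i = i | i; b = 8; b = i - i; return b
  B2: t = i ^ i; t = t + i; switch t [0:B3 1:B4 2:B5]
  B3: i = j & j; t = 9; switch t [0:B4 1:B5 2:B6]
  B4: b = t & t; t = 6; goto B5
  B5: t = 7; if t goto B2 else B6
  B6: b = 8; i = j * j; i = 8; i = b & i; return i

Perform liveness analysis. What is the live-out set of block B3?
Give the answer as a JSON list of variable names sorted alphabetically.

Per-block:
  B0: def={i,j} ue=∅
  B1: def={b,i} ue={i}
  B2: def={t} ue={i}
  B3: def={i,t} ue={j}
  B4: def={b,t} ue={t}
  B5: def={t} ue=∅
  B6: def={b,i} ue={j}

Backward fixpoint:
  B0 li=∅ lo={i,j}
  B1 li={i} lo=∅
  B2 li={i,j} lo={i,j,t}
  B3 li={j} lo={i,j,t}
  B4 li={i,j,t} lo={i,j}
  B5 li={i,j} lo={i,j}
  B6 li={j} lo=∅

live-out(B3) = ["i", "j", "t"]

Answer: ["i", "j", "t"]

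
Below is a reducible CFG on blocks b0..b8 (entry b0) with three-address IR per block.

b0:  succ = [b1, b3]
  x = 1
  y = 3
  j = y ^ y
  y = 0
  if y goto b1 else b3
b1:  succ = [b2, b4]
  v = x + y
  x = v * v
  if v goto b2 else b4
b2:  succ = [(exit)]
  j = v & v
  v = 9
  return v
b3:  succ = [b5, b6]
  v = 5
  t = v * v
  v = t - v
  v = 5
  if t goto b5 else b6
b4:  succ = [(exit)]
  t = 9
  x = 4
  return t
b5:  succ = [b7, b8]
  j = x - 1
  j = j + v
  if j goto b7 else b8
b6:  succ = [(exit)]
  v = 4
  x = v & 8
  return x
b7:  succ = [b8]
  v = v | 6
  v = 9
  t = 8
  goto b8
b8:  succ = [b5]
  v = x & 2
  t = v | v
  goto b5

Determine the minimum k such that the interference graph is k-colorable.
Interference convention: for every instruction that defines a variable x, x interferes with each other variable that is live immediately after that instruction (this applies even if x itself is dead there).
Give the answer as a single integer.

Block summaries:
  b0 def {j,x,y} use ∅
  b1 def {v,x} use {x,y}
  b2 def {j,v} use {v}
  b3 def {t,v} use ∅
  b4 def {t,x} use ∅
  b5 def {j} use {v,x}
  b6 def {v,x} use ∅
  b7 def {t,v} use {v}
  b8 def {t,v} use {x}

Live sets:
  b0: in=∅ out={x,y}
  b1: in={x,y} out={v}
  b2: in={v} out=∅
  b3: in={x} out={v,x}
  b4: in=∅ out=∅
  b5: in={v,x} out={v,x}
  b6: in=∅ out=∅
  b7: in={v,x} out={x}
  b8: in={x} out={v,x}

Interfere edges:
  j — {v,x}
  t — {v,x}
  v — {j,t,x}
  x — {j,t,v,y}
  y — {x}

Registers:
  clique {j,v,x} ⇒ need ≥ 3
  assign j→r2 t→r2 v→r1 x→r0 y→r1 — no edge inside a register ⇒ χ ≤ 3
  χ = 3

Answer: 3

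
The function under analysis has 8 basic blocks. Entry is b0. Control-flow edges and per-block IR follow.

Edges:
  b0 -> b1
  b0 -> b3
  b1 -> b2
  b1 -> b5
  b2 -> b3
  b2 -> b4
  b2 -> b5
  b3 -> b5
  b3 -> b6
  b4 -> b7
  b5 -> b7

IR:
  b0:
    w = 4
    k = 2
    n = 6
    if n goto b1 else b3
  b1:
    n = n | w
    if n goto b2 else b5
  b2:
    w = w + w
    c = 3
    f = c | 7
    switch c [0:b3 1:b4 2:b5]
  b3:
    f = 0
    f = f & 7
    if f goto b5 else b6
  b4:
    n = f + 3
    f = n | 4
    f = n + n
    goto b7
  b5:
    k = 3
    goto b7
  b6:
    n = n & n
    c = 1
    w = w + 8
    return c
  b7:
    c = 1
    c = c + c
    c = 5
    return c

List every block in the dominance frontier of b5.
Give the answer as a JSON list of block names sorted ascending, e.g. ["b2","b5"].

Answer: ["b7"]

Analysis:
idom tree: b1←b0 b2←b1 b3←b0 b4←b2 b5←b0 b6←b3 b7←b0
Dom at joins:
  b3: preds {b0,b2}: {b0} ∩ {b0,b1,b2} = {b0}; idom=b0
  b5: preds {b1,b2,b3}: {b0,b1} ∩ {b0,b1,b2} ∩ {b0,b3} = {b0}; idom=b0
  b7: preds {b4,b5}: {b0,b1,b2,b4} ∩ {b0,b5} = {b0}; idom=b0

DF walk-up:
  b3←b0: walk · to b0
  b3←b2: walk b2→b1 to b0
  b5←b1: walk b1 to b0
  b5←b2: walk b2→b1 to b0
  b5←b3: walk b3 to b0
  b7←b4: walk b4→b2→b1 to b0
  b7←b5: walk b5 to b0
  b0: DF=∅
  b1: DF={b3,b5,b7}
  b2: DF={b3,b5,b7}
  b3: DF={b5}
  b4: DF={b7}
  b5: DF={b7}
  b6: DF=∅
  b7: DF=∅

DF(b5) = ["b7"]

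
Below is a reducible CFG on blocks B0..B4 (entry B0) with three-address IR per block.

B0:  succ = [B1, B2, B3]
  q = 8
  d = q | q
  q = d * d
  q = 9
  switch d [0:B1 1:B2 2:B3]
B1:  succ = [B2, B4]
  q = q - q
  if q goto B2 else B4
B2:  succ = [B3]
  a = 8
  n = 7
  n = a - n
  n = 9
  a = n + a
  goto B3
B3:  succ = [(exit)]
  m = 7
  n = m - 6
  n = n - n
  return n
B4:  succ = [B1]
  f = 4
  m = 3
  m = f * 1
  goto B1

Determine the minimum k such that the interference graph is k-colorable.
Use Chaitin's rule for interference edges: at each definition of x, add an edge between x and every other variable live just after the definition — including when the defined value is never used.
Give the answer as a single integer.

Per-block:
  B0 def {d,q} use ∅
  B1 def {q} use {q}
  B2 def {a,n} use ∅
  B3 def {m,n} use ∅
  B4 def {f,m} use ∅

Liveness:
  B0 li=∅ lo={q}
  B1 li={q} lo={q}
  B2 li=∅ lo=∅
  B3 li=∅ lo=∅
  B4 li={q} lo={q}

Interference:
  a: {n}
  d: {q}
  f: {m,q}
  m: {f,q}
  n: {a}
  q: {d,f,m}

Registers:
  clique {f,m,q} ⇒ need ≥ 3
  assign a→R0 d→R1 f→R1 m→R2 n→R1 q→R0 — no edge inside a register ⇒ χ ≤ 3
  χ = 3

Answer: 3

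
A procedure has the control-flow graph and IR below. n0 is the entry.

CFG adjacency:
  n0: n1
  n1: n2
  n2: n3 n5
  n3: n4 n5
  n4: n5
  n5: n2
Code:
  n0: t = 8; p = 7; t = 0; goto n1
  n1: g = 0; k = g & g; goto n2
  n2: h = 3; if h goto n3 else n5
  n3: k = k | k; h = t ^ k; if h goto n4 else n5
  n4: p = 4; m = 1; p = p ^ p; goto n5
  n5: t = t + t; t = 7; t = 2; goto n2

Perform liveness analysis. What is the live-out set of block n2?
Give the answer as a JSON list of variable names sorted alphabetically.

def/use:
  n0: def={p,t} ue=∅
  n1: def={g,k} ue=∅
  n2: def={h} ue=∅
  n3: def={h,k} ue={k,t}
  n4: def={m,p} ue=∅
  n5: def={t} ue={t}

Live sets:
  n0: in=∅ out={t}
  n1: in={t} out={k,t}
  n2: in={k,t} out={k,t}
  n3: in={k,t} out={k,t}
  n4: in={k,t} out={k,t}
  n5: in={k,t} out={k,t}

live-out(n2) = ["k", "t"]

Answer: ["k", "t"]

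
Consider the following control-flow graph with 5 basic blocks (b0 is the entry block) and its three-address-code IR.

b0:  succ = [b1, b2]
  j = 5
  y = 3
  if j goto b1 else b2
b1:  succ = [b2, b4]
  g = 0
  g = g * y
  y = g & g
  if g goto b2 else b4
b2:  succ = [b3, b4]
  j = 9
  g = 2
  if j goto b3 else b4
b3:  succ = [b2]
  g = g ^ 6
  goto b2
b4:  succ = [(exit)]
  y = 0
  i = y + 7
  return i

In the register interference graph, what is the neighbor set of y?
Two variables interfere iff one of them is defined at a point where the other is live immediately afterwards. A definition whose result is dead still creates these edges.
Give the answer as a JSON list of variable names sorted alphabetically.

Answer: ["g", "j"]

Derivation:
def/use:
  b0: {j,y} / ∅
  b1: {g,y} / {y}
  b2: {g,j} / ∅
  b3: {g} / {g}
  b4: {i,y} / ∅

Liveness:
  live b0: ∅→{y}
  live b1: {y}→∅
  live b2: ∅→{g}
  live b3: {g}→∅
  live b4: ∅→∅

Interference:
  g — {j,y}
  i — ∅
  j — {g,y}
  y — {g,j}

N(y) = ["g", "j"]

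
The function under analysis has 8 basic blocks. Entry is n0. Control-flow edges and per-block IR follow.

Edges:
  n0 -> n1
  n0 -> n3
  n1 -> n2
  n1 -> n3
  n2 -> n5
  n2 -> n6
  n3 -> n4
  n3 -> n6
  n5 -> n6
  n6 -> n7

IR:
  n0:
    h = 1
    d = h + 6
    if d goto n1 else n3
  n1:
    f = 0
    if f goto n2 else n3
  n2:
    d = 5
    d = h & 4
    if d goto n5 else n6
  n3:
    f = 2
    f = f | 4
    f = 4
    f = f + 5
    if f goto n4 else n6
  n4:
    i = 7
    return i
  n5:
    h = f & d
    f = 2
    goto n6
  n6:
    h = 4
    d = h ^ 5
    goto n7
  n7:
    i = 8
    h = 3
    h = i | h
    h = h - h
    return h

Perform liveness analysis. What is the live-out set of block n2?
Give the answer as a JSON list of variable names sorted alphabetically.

def/use:
  n0: def={d,h} ue=∅
  n1: def={f} ue=∅
  n2: def={d} ue={h}
  n3: def={f} ue=∅
  n4: def={i} ue=∅
  n5: def={f,h} ue={d,f}
  n6: def={d,h} ue=∅
  n7: def={h,i} ue=∅

Live sets:
  n0: in=∅ out={h}
  n1: in={h} out={f,h}
  n2: in={f,h} out={d,f}
  n3: in=∅ out=∅
  n4: in=∅ out=∅
  n5: in={d,f} out=∅
  n6: in=∅ out=∅
  n7: in=∅ out=∅

live-out(n2) = ["d", "f"]

Answer: ["d", "f"]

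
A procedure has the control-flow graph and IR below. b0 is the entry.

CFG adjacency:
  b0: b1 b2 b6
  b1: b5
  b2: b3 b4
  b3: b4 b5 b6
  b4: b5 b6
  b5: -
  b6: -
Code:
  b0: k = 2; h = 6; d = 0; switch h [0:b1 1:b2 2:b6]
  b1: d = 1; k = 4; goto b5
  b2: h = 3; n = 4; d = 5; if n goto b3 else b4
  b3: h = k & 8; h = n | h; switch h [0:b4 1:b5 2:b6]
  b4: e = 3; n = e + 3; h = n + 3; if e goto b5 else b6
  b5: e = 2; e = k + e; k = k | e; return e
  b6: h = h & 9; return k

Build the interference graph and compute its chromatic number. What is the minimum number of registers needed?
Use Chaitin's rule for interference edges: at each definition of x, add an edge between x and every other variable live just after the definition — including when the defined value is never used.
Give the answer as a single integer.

Answer: 4

Analysis:
def/use:
  b0: def={d,h,k} ue=∅
  b1: def={d,k} ue=∅
  b2: def={d,h,n} ue=∅
  b3: def={h} ue={k,n}
  b4: def={e,h,n} ue=∅
  b5: def={e,k} ue={k}
  b6: def={h} ue={h,k}

Liveness:
  live b0: ∅→{h,k}
  live b1: ∅→{k}
  live b2: {k}→{k,n}
  live b3: {k,n}→{h,k}
  live b4: {k}→{h,k}
  live b5: {k}→∅
  live b6: {h,k}→∅

Interference:
  d↔{h,k,n}
  e↔{h,k,n}
  h↔{d,e,k,n}
  k↔{d,e,h,n}
  n↔{d,e,h,k}

Registers:
  {d,h,k,n} pairwise interfere (4-clique) ⇒ χ ≥ 4
  assign d→r3 e→r3 h→r0 k→r1 n→r2 — no edge inside a register ⇒ χ ≤ 4
  χ = 4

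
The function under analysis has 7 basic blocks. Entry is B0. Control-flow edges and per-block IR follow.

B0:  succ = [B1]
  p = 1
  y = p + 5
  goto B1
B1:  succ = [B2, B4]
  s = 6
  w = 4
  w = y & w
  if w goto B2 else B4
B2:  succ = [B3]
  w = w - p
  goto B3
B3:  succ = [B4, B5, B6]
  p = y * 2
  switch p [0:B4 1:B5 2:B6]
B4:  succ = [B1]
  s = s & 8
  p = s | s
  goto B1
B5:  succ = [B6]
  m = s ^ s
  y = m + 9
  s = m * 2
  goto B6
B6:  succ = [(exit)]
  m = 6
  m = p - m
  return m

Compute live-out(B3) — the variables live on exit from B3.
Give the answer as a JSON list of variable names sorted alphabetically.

Answer: ["p", "s", "y"]

Analysis:
def/use:
  B0: def={p,y} ue=∅
  B1: def={s,w} ue={y}
  B2: def={w} ue={p,w}
  B3: def={p} ue={y}
  B4: def={p,s} ue={s}
  B5: def={m,s,y} ue={s}
  B6: def={m} ue={p}

Liveness:
  B0: in=∅ out={p,y}
  B1: in={p,y} out={p,s,w,y}
  B2: in={p,s,w,y} out={s,y}
  B3: in={s,y} out={p,s,y}
  B4: in={s,y} out={p,y}
  B5: in={p,s} out={p}
  B6: in={p} out=∅

live-out(B3) = ["p", "s", "y"]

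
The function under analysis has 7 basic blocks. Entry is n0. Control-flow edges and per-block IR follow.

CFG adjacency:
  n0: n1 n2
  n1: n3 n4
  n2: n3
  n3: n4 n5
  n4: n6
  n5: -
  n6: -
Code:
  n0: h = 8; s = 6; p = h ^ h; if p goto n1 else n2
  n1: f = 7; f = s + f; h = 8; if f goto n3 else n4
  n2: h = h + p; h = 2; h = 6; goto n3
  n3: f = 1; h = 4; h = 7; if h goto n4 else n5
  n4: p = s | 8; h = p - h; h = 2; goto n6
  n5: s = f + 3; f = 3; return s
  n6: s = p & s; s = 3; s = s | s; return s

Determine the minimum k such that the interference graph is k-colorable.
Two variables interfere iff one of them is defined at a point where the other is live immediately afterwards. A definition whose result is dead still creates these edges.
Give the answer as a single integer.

def/use:
  n0: def={h,p,s} ue=∅
  n1: def={f,h} ue={s}
  n2: def={h} ue={h,p}
  n3: def={f,h} ue=∅
  n4: def={h,p} ue={h,s}
  n5: def={f,s} ue={f}
  n6: def={s} ue={p,s}

Liveness:
  n0: in=∅ out={h,p,s}
  n1: in={s} out={h,s}
  n2: in={h,p,s} out={s}
  n3: in={s} out={f,h,s}
  n4: in={h,s} out={p,s}
  n5: in={f} out=∅
  n6: in={p,s} out=∅

Conflict graph:
  f↔{h,s}
  h↔{f,p,s}
  p↔{h,s}
  s↔{f,h,p}

Chromatic number:
  clique {f,h,s} ⇒ need ≥ 3
  assign f→R2 h→R0 p→R2 s→R1 — no edge inside a register ⇒ χ ≤ 3
  χ = 3

Answer: 3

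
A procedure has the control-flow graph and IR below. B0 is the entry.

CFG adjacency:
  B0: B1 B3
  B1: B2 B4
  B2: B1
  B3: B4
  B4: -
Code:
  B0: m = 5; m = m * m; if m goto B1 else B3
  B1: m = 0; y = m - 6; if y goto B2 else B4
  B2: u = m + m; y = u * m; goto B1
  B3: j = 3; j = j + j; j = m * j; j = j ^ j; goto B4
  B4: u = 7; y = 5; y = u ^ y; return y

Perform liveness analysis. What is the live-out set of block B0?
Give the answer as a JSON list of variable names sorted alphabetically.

Answer: ["m"]

Working:
Per-block:
  B0: {m} / ∅
  B1: {m,y} / ∅
  B2: {u,y} / {m}
  B3: {j} / {m}
  B4: {u,y} / ∅

Live sets:
  B0: in=∅ out={m}
  B1: in=∅ out={m}
  B2: in={m} out=∅
  B3: in={m} out=∅
  B4: in=∅ out=∅

live-out(B0) = ["m"]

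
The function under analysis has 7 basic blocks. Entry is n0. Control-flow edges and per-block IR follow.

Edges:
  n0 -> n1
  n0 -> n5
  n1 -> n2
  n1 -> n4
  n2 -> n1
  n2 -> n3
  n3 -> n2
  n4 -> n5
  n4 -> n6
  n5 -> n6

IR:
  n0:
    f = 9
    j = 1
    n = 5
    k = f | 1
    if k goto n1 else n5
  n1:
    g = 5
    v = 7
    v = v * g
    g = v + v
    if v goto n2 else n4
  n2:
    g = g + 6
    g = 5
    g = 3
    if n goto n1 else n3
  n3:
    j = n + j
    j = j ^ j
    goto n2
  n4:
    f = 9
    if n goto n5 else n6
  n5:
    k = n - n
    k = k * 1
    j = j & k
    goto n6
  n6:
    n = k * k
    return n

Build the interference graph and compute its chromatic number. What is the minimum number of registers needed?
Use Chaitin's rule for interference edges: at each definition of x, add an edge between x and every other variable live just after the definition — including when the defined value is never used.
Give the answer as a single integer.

Answer: 5

Analysis:
def/use:
  n0: {f,j,k,n} / ∅
  n1: {g,v} / ∅
  n2: {g} / {g,n}
  n3: {j} / {j,n}
  n4: {f} / {n}
  n5: {j,k} / {j,n}
  n6: {n} / {k}

Backward fixpoint:
  live n0: ∅→{j,k,n}
  live n1: {j,k,n}→{g,j,k,n}
  live n2: {g,j,k,n}→{g,j,k,n}
  live n3: {g,j,k,n}→{g,j,k,n}
  live n4: {j,k,n}→{j,k,n}
  live n5: {j,n}→{k}
  live n6: {k}→∅

Conflict graph:
  f↔{j,k,n}
  g↔{j,k,n,v}
  j↔{f,g,k,n,v}
  k↔{f,g,j,n,v}
  n↔{f,g,j,k,v}
  v↔{g,j,k,n}

Registers:
  {g,j,k,n,v} pairwise interfere (5-clique) ⇒ χ ≥ 5
  5-colouring: R0={j}  R1={k}  R2={n}  R3={f,g}  R4={v}
  χ = 5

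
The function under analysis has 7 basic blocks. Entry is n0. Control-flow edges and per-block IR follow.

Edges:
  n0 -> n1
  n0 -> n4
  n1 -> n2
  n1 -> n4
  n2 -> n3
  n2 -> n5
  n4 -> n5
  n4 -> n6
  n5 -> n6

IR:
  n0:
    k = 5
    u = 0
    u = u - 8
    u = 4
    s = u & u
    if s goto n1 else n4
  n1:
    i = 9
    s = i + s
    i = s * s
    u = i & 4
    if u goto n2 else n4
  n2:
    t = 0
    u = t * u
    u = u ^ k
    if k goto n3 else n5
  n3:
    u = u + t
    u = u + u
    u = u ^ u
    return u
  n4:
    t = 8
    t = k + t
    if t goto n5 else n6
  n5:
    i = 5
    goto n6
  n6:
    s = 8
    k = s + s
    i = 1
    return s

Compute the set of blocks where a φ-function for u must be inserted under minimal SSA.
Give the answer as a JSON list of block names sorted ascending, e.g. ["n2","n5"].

Answer: ["n4", "n5", "n6"]

Analysis:
idom tree: n1←n0 n2←n1 n3←n2 n4←n0 n5←n0 n6←n0
Dom at joins:
  n4: preds {n0,n1}: {n0} ∩ {n0,n1} = {n0}; idom=n0
  n5: preds {n2,n4}: {n0,n1,n2} ∩ {n0,n4} = {n0}; idom=n0
  n6: preds {n4,n5}: {n0,n4} ∩ {n0,n5} = {n0}; idom=n0

Frontier:
  join n4 pred n0: · stop@n0
  join n4 pred n1: n1 stop@n0
  join n5 pred n2: n2→n1 stop@n0
  join n5 pred n4: n4 stop@n0
  join n6 pred n4: n4 stop@n0
  join n6 pred n5: n5 stop@n0
  n0 → ∅
  n1 → {n4,n5}
  n2 → {n5}
  n3 → ∅
  n4 → {n5,n6}
  n5 → {n6}
  n6 → ∅

φ for u: defs {n0,n1,n2,n3}
  DF⁺ = {n4,n5,n6}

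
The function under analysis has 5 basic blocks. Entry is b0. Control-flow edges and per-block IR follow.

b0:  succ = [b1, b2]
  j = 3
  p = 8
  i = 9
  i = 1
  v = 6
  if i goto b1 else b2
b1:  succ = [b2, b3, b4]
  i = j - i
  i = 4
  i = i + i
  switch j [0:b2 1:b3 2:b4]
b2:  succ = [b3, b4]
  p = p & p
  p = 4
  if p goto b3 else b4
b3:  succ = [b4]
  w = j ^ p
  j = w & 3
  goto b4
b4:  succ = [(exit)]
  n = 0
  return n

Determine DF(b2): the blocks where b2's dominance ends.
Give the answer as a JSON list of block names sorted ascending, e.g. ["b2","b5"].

Answer: ["b3", "b4"]

Analysis:
idom tree: b1←b0 b2←b0 b3←b0 b4←b0
Dom at joins:
  b2: preds {b0,b1}: {b0} ∩ {b0,b1} = {b0}; idom=b0
  b3: preds {b1,b2}: {b0,b1} ∩ {b0,b2} = {b0}; idom=b0
  b4: preds {b1,b2,b3}: {b0,b1} ∩ {b0,b2} ∩ {b0,b3} = {b0}; idom=b0

DF walk-up:
  join b2 pred b0: · stop@b0
  join b2 pred b1: b1 stop@b0
  join b3 pred b1: b1 stop@b0
  join b3 pred b2: b2 stop@b0
  join b4 pred b1: b1 stop@b0
  join b4 pred b2: b2 stop@b0
  join b4 pred b3: b3 stop@b0
  DF(b0)=∅
  DF(b1)={b2,b3,b4}
  DF(b2)={b3,b4}
  DF(b3)={b4}
  DF(b4)=∅

DF(b2) = ["b3", "b4"]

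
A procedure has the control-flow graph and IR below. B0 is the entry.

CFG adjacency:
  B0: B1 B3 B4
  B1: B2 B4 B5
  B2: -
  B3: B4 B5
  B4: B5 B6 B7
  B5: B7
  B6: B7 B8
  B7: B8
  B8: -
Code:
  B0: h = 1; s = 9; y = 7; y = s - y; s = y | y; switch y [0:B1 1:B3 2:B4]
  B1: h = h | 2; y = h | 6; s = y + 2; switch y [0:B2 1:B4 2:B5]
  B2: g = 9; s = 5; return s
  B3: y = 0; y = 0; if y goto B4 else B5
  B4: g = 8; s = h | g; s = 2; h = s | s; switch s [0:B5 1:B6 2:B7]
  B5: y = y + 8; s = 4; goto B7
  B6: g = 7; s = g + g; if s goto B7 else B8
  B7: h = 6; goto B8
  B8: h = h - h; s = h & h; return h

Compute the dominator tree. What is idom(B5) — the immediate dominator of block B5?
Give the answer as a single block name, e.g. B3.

Answer: B0

Analysis:
idom tree: B1←B0 B2←B1 B3←B0 B4←B0 B5←B0 B6←B4 B7←B0 B8←B0
Dom∩ at merges:
  B4: preds {B0,B1,B3}: {B0} ∩ {B0,B1} ∩ {B0,B3} = {B0}; idom=B0
  B5: preds {B1,B3,B4}: {B0,B1} ∩ {B0,B3} ∩ {B0,B4} = {B0}; idom=B0
  B7: preds {B4,B5,B6}: {B0,B4} ∩ {B0,B5} ∩ {B0,B4,B6} = {B0}; idom=B0
  B8: preds {B6,B7}: {B0,B4,B6} ∩ {B0,B7} = {B0}; idom=B0

idom(B5) = B0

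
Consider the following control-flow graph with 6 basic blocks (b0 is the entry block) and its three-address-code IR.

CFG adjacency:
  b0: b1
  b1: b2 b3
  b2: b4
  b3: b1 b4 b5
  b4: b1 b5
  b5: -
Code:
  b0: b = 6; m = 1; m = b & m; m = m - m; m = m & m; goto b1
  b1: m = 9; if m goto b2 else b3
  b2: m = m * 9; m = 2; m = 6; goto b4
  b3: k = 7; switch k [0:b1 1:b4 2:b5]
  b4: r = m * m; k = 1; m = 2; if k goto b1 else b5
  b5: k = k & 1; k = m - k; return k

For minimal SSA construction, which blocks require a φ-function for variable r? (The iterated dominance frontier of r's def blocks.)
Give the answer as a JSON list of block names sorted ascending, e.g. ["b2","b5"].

Answer: ["b1", "b5"]

Derivation:
idom tree: b1←b0 b2←b1 b3←b1 b4←b1 b5←b1
Dom at joins:
  b1: preds {b0,b3,b4}: {b0} ∩ {b0,b1,b3} ∩ {b0,b1,b4} = {b0}; idom=b0
  b4: preds {b2,b3}: {b0,b1,b2} ∩ {b0,b1,b3} = {b0,b1}; idom=b1
  b5: preds {b3,b4}: {b0,b1,b3} ∩ {b0,b1,b4} = {b0,b1}; idom=b1

DF walk-up:
  b1←b0: walk · to b0
  b1←b3: walk b3→b1 to b0
  b1←b4: walk b4→b1 to b0
  b4←b2: walk b2 to b1
  b4←b3: walk b3 to b1
  b5←b3: walk b3 to b1
  b5←b4: walk b4 to b1
  b0: DF=∅
  b1: DF={b1}
  b2: DF={b4}
  b3: DF={b1,b4,b5}
  b4: DF={b1,b5}
  b5: DF=∅

φ for r: defs {b4}
  DF⁺ = {b1,b5}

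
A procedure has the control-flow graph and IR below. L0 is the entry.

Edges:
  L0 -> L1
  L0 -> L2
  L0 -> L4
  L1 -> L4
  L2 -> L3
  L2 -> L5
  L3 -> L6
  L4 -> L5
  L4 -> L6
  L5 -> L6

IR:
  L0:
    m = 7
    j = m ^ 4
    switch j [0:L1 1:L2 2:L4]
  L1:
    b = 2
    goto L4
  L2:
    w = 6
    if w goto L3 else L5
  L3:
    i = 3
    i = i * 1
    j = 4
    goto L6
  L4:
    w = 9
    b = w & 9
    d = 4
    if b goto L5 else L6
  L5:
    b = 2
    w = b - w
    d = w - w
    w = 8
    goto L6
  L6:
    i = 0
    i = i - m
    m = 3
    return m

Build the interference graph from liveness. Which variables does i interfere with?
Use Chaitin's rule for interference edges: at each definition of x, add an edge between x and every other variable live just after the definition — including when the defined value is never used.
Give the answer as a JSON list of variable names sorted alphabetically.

Per-block:
  L0: def={j,m} ue=∅
  L1: def={b} ue=∅
  L2: def={w} ue=∅
  L3: def={i,j} ue=∅
  L4: def={b,d,w} ue=∅
  L5: def={b,d,w} ue={w}
  L6: def={i,m} ue={m}

Liveness:
  L0 li=∅ lo={m}
  L1 li={m} lo={m}
  L2 li={m} lo={m,w}
  L3 li={m} lo={m}
  L4 li={m} lo={m,w}
  L5 li={m,w} lo={m}
  L6 li={m} lo=∅

Interference:
  b↔{d,m,w}
  d↔{b,m,w}
  i↔{m}
  j↔{m}
  m↔{b,d,i,j,w}
  w↔{b,d,m}

N(i) = ["m"]

Answer: ["m"]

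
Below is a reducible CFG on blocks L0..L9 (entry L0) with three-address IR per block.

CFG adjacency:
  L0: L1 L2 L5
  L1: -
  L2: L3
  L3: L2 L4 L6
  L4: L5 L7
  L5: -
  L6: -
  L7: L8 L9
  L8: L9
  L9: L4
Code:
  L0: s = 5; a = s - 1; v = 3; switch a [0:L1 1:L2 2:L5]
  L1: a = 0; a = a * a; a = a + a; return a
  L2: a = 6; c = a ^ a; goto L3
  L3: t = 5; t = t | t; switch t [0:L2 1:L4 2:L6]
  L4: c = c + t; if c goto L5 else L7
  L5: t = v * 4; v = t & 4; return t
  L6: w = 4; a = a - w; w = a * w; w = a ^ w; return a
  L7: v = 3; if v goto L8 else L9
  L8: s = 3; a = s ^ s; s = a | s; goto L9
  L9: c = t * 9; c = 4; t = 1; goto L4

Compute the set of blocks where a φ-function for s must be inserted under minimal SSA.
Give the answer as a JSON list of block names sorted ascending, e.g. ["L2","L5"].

idom tree: L1←L0 L2←L0 L3←L2 L4←L3 L5←L0 L6←L3 L7←L4 L8←L7 L9←L7
Dom∩ at merges:
  L2: preds {L0,L3}: {L0} ∩ {L0,L2,L3} = {L0}; idom=L0
  L4: preds {L3,L9}: {L0,L2,L3} ∩ {L0,L2,L3,L4,L7,L9} = {L0,L2,L3}; idom=L3
  L5: preds {L0,L4}: {L0} ∩ {L0,L2,L3,L4} = {L0}; idom=L0
  L9: preds {L7,L8}: {L0,L2,L3,L4,L7} ∩ {L0,L2,L3,L4,L7,L8} = {L0,L2,L3,L4,L7}; idom=L7

Frontier:
  L2←L0: walk · to L0
  L2←L3: walk L3→L2 to L0
  L4←L3: walk · to L3
  L4←L9: walk L9→L7→L4 to L3
  L5←L0: walk · to L0
  L5←L4: walk L4→L3→L2 to L0
  L9←L7: walk · to L7
  L9←L8: walk L8 to L7
  L0 → ∅
  L1 → ∅
  L2 → {L2,L5}
  L3 → {L2,L5}
  L4 → {L4,L5}
  L5 → ∅
  L6 → ∅
  L7 → {L4}
  L8 → {L9}
  L9 → {L4}

φ for s: defs {L0,L8}
  DF⁺ = {L4,L5,L9}

Answer: ["L4", "L5", "L9"]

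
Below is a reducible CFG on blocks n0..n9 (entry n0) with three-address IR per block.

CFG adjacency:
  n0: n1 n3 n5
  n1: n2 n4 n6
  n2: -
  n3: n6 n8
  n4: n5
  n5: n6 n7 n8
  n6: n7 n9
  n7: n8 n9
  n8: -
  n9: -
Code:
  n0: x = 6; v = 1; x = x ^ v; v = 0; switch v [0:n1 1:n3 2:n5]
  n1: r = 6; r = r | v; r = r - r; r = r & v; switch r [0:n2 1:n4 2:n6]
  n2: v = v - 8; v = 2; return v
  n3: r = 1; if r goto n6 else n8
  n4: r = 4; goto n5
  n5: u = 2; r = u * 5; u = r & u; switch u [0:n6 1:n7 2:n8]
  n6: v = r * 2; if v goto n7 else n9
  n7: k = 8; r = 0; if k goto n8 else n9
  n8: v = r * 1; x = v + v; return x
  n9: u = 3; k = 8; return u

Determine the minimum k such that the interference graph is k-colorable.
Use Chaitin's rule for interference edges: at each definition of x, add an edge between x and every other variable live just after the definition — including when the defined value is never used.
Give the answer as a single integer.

Block summaries:
  n0 def {v,x} use ∅
  n1 def {r} use {v}
  n2 def {v} use {v}
  n3 def {r} use ∅
  n4 def {r} use ∅
  n5 def {r,u} use ∅
  n6 def {v} use {r}
  n7 def {k,r} use ∅
  n8 def {v,x} use {r}
  n9 def {k,u} use ∅

Live sets:
  n0: in=∅ out={v}
  n1: in={v} out={r,v}
  n2: in={v} out=∅
  n3: in=∅ out={r}
  n4: in=∅ out=∅
  n5: in=∅ out={r}
  n6: in={r} out=∅
  n7: in=∅ out={r}
  n8: in={r} out=∅
  n9: in=∅ out=∅

Interfere edges:
  k: {r,u}
  r: {k,u,v}
  u: {k,r}
  v: {r,x}
  x: {v}

Chromatic number:
  clique {k,r,u} ⇒ need ≥ 3
  assign k→c1 r→c0 u→c2 v→c1 x→c0 — no edge inside a register ⇒ χ ≤ 3
  χ = 3

Answer: 3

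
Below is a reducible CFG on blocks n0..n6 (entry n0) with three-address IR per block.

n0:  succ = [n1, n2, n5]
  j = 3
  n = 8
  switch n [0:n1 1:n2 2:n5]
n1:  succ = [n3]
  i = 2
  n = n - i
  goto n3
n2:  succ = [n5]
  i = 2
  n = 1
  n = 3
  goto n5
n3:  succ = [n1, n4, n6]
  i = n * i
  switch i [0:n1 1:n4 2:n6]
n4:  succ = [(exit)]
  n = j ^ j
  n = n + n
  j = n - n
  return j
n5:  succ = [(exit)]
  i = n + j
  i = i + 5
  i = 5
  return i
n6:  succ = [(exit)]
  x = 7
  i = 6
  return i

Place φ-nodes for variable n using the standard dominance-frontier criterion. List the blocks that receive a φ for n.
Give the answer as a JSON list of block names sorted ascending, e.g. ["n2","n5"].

Answer: ["n1", "n5"]

Analysis:
idom tree: n1←n0 n2←n0 n3←n1 n4←n3 n5←n0 n6←n3
Join-block Dom:
  n1: preds {n0,n3}: {n0} ∩ {n0,n1,n3} = {n0}; idom=n0
  n5: preds {n0,n2}: {n0} ∩ {n0,n2} = {n0}; idom=n0

Frontier:
  n1←n0: walk · to n0
  n1←n3: walk n3→n1 to n0
  n5←n0: walk · to n0
  n5←n2: walk n2 to n0
  n0: DF=∅
  n1: DF={n1}
  n2: DF={n5}
  n3: DF={n1}
  n4: DF=∅
  n5: DF=∅
  n6: DF=∅

φ for n: defs {n0,n1,n2,n4}
  DF⁺ = {n1,n5}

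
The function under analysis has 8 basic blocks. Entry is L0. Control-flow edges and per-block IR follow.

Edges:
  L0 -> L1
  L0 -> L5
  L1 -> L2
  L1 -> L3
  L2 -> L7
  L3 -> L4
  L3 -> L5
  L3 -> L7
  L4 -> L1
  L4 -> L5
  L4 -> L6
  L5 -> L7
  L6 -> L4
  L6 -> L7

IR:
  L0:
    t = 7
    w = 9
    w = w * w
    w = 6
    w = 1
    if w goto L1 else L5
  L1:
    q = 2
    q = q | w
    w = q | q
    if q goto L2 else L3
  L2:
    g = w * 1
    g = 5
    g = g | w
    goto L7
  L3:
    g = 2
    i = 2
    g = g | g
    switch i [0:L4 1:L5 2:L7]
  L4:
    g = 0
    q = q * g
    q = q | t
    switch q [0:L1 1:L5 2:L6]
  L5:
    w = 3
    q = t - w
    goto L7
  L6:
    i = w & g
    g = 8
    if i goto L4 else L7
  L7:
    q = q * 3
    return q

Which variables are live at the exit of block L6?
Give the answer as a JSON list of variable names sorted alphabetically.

Answer: ["q", "t", "w"]

Derivation:
def/use:
  L0 def {t,w} use ∅
  L1 def {q,w} use {w}
  L2 def {g} use {w}
  L3 def {g,i} use ∅
  L4 def {g,q} use {q,t}
  L5 def {q,w} use {t}
  L6 def {g,i} use {g,w}
  L7 def {q} use {q}

Liveness:
  live L0: ∅→{t,w}
  live L1: {t,w}→{q,t,w}
  live L2: {q,w}→{q}
  live L3: {q,t,w}→{q,t,w}
  live L4: {q,t,w}→{g,q,t,w}
  live L5: {t}→{q}
  live L6: {g,q,t,w}→{q,t,w}
  live L7: {q}→∅

live-out(L6) = ["q", "t", "w"]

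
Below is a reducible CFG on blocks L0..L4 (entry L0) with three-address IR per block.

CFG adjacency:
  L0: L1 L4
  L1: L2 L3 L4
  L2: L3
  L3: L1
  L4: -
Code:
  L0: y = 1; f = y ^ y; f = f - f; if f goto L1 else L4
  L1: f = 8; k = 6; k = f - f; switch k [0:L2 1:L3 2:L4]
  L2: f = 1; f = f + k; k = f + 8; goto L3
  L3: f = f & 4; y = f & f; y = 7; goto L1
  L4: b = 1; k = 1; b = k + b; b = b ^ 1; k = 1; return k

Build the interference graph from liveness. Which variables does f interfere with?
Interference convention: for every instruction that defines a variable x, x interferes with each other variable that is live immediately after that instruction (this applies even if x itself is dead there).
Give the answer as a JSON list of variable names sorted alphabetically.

Answer: ["k"]

Analysis:
def/use:
  L0 def {f,y} use ∅
  L1 def {f,k} use ∅
  L2 def {f,k} use {k}
  L3 def {f,y} use {f}
  L4 def {b,k} use ∅

Live sets:
  L0: in=∅ out=∅
  L1: in=∅ out={f,k}
  L2: in={k} out={f}
  L3: in={f} out=∅
  L4: in=∅ out=∅

Interfere edges:
  b: {k}
  f: {k}
  k: {b,f}
  y: ∅

N(f) = ["k"]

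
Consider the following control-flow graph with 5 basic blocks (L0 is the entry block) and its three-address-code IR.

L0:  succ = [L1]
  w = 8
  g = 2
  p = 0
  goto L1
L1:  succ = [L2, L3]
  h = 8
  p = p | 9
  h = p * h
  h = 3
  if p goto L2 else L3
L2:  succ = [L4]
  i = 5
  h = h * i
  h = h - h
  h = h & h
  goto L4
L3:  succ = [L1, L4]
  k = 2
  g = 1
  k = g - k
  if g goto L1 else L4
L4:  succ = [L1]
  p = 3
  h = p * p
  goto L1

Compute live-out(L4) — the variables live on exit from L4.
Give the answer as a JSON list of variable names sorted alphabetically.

Per-block:
  L0: {g,p,w} / ∅
  L1: {h,p} / {p}
  L2: {h,i} / {h}
  L3: {g,k} / ∅
  L4: {h,p} / ∅

Liveness:
  L0: in=∅ out={p}
  L1: in={p} out={h,p}
  L2: in={h} out=∅
  L3: in={p} out={p}
  L4: in=∅ out={p}

live-out(L4) = ["p"]

Answer: ["p"]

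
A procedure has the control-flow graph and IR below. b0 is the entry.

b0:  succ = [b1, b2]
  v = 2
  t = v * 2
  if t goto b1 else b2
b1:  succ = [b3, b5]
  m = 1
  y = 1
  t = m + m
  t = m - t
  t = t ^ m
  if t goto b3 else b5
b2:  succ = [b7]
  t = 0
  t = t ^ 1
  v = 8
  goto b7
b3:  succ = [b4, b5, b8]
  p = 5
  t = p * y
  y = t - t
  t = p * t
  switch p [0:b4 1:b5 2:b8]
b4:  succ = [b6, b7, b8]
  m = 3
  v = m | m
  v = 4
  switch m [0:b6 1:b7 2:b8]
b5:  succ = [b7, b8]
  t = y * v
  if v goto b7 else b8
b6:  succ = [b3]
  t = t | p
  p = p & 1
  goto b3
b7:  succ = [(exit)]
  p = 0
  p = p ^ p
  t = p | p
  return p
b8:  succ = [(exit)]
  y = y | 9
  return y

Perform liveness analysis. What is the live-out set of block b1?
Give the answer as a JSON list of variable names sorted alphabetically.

def/use:
  b0: def={t,v} ue=∅
  b1: def={m,t,y} ue=∅
  b2: def={t,v} ue=∅
  b3: def={p,t,y} ue={y}
  b4: def={m,v} ue=∅
  b5: def={t} ue={v,y}
  b6: def={p,t} ue={p,t}
  b7: def={p,t} ue=∅
  b8: def={y} ue={y}

Live sets:
  b0 li=∅ lo={v}
  b1 li={v} lo={v,y}
  b2 li=∅ lo=∅
  b3 li={v,y} lo={p,t,v,y}
  b4 li={p,t,y} lo={p,t,v,y}
  b5 li={v,y} lo={y}
  b6 li={p,t,v,y} lo={v,y}
  b7 li=∅ lo=∅
  b8 li={y} lo=∅

live-out(b1) = ["v", "y"]

Answer: ["v", "y"]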